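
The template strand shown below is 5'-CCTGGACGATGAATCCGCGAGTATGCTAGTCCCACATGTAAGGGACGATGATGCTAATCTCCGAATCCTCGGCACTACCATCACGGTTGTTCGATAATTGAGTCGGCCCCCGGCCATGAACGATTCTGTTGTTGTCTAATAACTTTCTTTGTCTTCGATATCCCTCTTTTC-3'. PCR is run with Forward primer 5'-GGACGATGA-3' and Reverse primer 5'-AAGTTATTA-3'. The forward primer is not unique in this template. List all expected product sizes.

142 bp, 103 bp

The forward primer GGACGATGA matches the top strand at positions 4–12, 43–51.
The reverse primer's reverse complement is TAATAACTT, matching at positions 137–145.
Each forward site pairs with the reverse site to give a product ending at position 145: sizes 142, 103 bp.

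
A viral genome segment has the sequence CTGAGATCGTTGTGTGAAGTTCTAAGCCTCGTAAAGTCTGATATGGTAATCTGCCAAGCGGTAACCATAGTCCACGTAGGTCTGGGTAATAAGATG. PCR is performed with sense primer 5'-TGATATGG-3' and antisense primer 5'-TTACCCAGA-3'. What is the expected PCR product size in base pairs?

51 bp

The forward primer matches the template at positions 39–46.
The reverse primer's reverse complement is TCTGGGTAA, which matches the template at positions 81–89.
Amplicon spans positions 39–89: 51 bp.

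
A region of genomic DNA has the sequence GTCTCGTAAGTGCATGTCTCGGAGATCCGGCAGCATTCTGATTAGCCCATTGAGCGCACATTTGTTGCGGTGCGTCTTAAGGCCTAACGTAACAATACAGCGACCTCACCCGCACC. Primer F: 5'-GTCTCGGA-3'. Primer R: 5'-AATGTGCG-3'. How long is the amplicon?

Forward primer GTCTCGGA is found on the top strand at positions 16–23.
Taking the reverse complement of AATGTGCG gives CGCACATT, found at positions 55–62 on the template; the primer anneals here to the top strand with its 3' end pointing upstream.
Amplicon spans positions 16–62: 47 bp.

47 bp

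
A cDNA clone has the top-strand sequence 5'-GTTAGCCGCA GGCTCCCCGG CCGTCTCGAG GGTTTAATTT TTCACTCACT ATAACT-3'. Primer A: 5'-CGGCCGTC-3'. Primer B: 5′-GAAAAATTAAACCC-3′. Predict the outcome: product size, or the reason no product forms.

Primer A (CGGCCGTC) matches the top strand at positions 18–25; it acts as a forward primer.
Primer B's reverse complement is GGGTTTAATTTTTC, matching the top strand at positions 30–43; it acts as a reverse primer.
The 3' ends face each other across positions 18–43, giving a 26 bp product.

Yes — a 26 bp product.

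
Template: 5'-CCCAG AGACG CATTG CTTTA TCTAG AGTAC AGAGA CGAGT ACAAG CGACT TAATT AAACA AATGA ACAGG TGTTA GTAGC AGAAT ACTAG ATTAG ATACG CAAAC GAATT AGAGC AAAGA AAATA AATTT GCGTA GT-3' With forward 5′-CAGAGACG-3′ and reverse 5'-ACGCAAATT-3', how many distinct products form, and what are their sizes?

The forward primer CAGAGACG matches the top strand at positions 3–10, 30–37.
The reverse primer's reverse complement is AATTTGCGT, matching at positions 126–134.
Each forward site pairs with the reverse site to give a product ending at position 134: sizes 132, 105 bp.

Two products: 132 bp, 105 bp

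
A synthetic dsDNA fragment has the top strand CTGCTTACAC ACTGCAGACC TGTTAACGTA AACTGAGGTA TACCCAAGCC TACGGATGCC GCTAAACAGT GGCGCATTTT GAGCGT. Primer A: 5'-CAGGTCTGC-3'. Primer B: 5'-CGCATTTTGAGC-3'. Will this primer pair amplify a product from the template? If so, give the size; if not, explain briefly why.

No product — the primers' 3' ends point away from each other.

Primer A (CAGGTCTGC) has reverse complement GCAGACCTG, which matches the top strand at positions 14–22; primer A anneals to the top strand there with its 3' end pointing upstream toward position 14.
Primer B (CGCATTTTGAGC) matches the top strand directly at positions 73–84; it anneals to the bottom strand with its 3' end pointing downstream toward position 84.
The 3' ends diverge (primer A extends toward position 1, primer B toward position 86), so the primers never converge on a shared product.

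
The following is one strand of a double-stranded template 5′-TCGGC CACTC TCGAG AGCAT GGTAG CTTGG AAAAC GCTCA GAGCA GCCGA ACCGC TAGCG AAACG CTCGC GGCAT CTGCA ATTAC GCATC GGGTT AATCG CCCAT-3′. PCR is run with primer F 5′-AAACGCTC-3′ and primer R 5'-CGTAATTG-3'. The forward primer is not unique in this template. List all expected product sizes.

55 bp, 26 bp

The forward primer AAACGCTC matches the top strand at positions 32–39, 61–68.
The reverse primer's reverse complement is CAATTACG, matching at positions 79–86.
Each forward site pairs with the reverse site to give a product ending at position 86: sizes 55, 26 bp.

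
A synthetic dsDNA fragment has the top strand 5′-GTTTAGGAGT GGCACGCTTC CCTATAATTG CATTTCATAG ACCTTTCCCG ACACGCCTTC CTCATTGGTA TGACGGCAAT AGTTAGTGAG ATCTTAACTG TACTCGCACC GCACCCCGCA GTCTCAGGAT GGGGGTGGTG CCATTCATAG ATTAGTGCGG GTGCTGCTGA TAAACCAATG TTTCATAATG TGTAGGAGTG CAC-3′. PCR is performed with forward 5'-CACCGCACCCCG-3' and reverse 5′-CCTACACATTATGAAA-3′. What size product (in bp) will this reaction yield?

90 bp

Scanning the template, CACCGCACCCCG occurs at positions 107–118; this primer anneals to the bottom strand there with its 3' end pointing downstream.
Taking the reverse complement of CCTACACATTATGAAA gives TTTCATAATGTGTAGG, found at positions 181–196 on the template; the primer anneals here to the top strand with its 3' end pointing upstream.
The product runs from position 107 to position 196, so its length is 196 − 107 + 1 = 90 bp.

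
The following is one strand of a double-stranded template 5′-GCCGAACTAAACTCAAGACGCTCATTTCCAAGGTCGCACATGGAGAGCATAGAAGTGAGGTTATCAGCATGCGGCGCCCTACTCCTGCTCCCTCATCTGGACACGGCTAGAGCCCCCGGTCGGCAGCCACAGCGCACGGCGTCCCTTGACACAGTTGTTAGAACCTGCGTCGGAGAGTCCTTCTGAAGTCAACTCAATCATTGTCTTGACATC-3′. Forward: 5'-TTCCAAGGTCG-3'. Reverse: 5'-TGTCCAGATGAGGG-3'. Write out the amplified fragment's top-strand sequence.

5'-TTCCAAGGTCGCACATGGAGAGCATAGAAGTGAGGTTATCAGCATGCGGCGCCCTACTCCTGCTCCCTCATCTGGACA-3'

Scanning the template, TTCCAAGGTCG occurs at positions 26–36; this primer anneals to the bottom strand there with its 3' end pointing downstream.
Taking the reverse complement of TGTCCAGATGAGGG gives CCCTCATCTGGACA, found at positions 90–103 on the template; the primer anneals here to the top strand with its 3' end pointing upstream.
The product is the template from position 26 through 103 (78 bp).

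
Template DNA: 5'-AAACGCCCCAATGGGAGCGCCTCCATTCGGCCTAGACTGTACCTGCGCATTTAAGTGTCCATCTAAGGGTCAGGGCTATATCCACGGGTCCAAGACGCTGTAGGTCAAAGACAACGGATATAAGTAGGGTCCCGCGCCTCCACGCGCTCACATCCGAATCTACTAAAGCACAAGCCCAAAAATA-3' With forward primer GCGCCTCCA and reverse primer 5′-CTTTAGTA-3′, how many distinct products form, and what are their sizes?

Two products: 152 bp, 35 bp

The forward primer GCGCCTCCA matches the top strand at positions 17–25, 134–142.
The reverse primer's reverse complement is TACTAAAG, matching at positions 161–168.
Each forward site pairs with the reverse site to give a product ending at position 168: sizes 152, 35 bp.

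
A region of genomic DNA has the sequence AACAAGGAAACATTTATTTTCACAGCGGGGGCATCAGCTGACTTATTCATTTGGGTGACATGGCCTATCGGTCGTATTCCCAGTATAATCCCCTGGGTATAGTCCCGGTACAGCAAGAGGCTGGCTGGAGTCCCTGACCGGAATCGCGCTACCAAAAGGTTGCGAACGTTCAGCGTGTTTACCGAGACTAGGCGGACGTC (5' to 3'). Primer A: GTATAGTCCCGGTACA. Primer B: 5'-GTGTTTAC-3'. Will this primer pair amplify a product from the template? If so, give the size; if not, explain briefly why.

No product — both primers anneal to the same strand and extend in the same direction.

Primer A (GTATAGTCCCGGTACA) matches the top strand at positions 97–112 (3' end points downstream).
Primer B (GTGTTTAC) also matches the top strand directly, at positions 175–182 — its reverse complement GTAAACAC is not present.
Both primers anneal to the bottom strand with 3' ends pointing the same way, so neither can prime synthesis back toward the other.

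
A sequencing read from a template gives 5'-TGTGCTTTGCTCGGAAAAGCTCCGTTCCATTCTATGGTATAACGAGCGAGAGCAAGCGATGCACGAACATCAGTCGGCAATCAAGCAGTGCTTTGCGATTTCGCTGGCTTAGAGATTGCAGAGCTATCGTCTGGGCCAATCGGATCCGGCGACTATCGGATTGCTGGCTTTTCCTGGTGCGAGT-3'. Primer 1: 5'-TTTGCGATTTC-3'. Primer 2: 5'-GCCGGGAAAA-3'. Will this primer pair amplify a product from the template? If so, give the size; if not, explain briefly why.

Primer 2 (GCCGGGAAAA) does not match the top strand, and its reverse complement TTTTCCCGGC does not match either.
With no annealing site for primer 2, no amplification occurs.

No product — primer 2 has no binding site in the template.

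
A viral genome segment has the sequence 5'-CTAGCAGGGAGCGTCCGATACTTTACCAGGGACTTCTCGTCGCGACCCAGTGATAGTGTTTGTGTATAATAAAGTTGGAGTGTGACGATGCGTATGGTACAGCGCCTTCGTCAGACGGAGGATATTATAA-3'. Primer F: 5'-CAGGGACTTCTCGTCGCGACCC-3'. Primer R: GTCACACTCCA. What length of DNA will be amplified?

60 bp

The forward primer matches the template at positions 27–48.
The reverse primer's reverse complement is TGGAGTGTGAC, which matches the template at positions 76–86.
The product runs from position 27 to position 86, so its length is 86 − 27 + 1 = 60 bp.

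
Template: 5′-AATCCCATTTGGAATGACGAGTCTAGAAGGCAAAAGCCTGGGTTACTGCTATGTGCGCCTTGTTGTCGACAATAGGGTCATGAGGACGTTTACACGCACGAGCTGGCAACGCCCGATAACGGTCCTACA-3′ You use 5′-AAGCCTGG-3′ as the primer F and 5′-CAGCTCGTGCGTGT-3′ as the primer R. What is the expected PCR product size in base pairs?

72 bp

Scanning the template, AAGCCTGG occurs at positions 34–41; this primer anneals to the bottom strand there with its 3' end pointing downstream.
Reverse complement of the reverse primer: ACACGCACGAGCTG. This occurs on the top strand at positions 92–105.
Amplicon spans positions 34–105: 72 bp.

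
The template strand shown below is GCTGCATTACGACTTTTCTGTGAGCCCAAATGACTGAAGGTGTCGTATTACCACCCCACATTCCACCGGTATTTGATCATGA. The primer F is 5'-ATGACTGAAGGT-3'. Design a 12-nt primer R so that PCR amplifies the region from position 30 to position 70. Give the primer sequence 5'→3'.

The product's 3' end on the top strand is position 70.
The reverse primer anneals to the top strand over positions 59–70, i.e. to CATTCCACCGGT.
Its sequence written 5'→3' is the reverse complement: ACCGGTGGAATG.

5'-ACCGGTGGAATG-3'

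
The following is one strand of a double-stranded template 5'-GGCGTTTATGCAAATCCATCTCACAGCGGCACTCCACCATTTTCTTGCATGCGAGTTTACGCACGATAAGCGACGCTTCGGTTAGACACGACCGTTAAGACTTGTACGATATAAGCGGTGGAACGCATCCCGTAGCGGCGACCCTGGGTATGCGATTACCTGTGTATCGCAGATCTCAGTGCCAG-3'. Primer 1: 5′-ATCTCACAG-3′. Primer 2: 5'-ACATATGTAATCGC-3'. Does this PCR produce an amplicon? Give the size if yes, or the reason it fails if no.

Primer 2 (ACATATGTAATCGC) does not match the top strand, and its reverse complement GCGATTACATATGT does not match either.
With no annealing site for primer 2, no amplification occurs.

No product — primer 2 has no binding site in the template.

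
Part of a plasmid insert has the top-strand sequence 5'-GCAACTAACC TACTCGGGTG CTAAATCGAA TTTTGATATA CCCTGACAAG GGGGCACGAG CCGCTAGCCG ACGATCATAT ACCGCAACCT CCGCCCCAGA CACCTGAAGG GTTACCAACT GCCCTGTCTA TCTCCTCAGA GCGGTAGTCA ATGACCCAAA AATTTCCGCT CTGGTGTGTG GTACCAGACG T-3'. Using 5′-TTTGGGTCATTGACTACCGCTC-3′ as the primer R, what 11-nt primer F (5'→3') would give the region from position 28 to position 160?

The reverse primer's reverse complement GAGCGGTAGTCAATGACCCAAA matches the template at positions 139–160; the product starts at position 28.
The forward primer is identical to the top strand over positions 28–38: GAATTTTGATA.

5'-GAATTTTGATA-3'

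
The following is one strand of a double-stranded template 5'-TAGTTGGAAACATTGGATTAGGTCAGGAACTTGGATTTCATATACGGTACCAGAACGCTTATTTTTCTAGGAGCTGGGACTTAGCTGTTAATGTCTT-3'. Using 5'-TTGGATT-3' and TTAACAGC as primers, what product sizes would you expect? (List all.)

79 bp, 61 bp

The forward primer TTGGATT matches the top strand at positions 13–19, 31–37.
The reverse primer's reverse complement is GCTGTTAA, matching at positions 84–91.
Each forward site pairs with the reverse site to give a product ending at position 91: sizes 79, 61 bp.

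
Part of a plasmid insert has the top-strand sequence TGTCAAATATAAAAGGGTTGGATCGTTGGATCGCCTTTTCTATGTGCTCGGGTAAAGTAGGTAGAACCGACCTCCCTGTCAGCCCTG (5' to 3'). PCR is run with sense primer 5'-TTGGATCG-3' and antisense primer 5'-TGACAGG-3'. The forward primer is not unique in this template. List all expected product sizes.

The forward primer TTGGATCG matches the top strand at positions 18–25, 26–33.
The reverse primer's reverse complement is CCTGTCA, matching at positions 75–81.
Each forward site pairs with the reverse site to give a product ending at position 81: sizes 64, 56 bp.

64 bp, 56 bp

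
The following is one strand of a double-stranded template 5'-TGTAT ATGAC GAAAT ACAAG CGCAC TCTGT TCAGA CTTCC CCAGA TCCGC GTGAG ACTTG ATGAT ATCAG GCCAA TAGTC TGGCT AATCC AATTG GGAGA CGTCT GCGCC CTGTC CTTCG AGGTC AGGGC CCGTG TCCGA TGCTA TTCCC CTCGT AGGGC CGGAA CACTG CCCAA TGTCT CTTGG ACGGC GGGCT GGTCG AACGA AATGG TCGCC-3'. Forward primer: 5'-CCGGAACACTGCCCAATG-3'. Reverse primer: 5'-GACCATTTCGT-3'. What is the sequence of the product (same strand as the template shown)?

5'-CCGGAACACTGCCCAATGTCTCTTGGACGGCGGGCTGGTCGAACGAAATGGTC-3'

Scanning the template, CCGGAACACTGCCCAATG occurs at positions 160–177; this primer anneals to the bottom strand there with its 3' end pointing downstream.
Reverse complement of the reverse primer: ACGAAATGGTC. This occurs on the top strand at positions 202–212.
The product is the template from position 160 through 212 (53 bp).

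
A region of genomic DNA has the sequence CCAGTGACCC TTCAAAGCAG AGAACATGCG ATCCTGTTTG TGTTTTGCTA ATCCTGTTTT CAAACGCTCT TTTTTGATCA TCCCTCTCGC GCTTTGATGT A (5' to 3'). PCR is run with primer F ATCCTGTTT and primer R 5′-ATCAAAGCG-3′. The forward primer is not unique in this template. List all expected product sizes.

68 bp, 48 bp

The forward primer ATCCTGTTT matches the top strand at positions 31–39, 51–59.
The reverse primer's reverse complement is CGCTTTGAT, matching at positions 90–98.
Each forward site pairs with the reverse site to give a product ending at position 98: sizes 68, 48 bp.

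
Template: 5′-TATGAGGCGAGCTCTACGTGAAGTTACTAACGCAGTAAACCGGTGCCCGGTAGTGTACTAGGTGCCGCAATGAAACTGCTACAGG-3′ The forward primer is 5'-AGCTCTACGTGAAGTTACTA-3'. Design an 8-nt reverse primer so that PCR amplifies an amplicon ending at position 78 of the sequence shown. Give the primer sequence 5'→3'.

The forward primer binds at positions 10–29; the product's 3' end on the top strand is position 78.
The reverse primer anneals to the top strand over positions 71–78, i.e. to TGAAACTG.
Its sequence written 5'→3' is the reverse complement: CAGTTTCA.

5'-CAGTTTCA-3'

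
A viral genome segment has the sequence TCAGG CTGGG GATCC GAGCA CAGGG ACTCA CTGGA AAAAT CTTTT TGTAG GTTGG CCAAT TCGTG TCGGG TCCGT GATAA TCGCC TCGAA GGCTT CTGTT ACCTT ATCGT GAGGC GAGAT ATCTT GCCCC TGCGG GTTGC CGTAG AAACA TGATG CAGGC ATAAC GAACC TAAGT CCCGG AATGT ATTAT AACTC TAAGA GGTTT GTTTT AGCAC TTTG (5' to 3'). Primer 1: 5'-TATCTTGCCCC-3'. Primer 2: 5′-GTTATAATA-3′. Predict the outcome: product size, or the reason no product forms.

Primer 1 (TATCTTGCCCC) matches the top strand at positions 120–130; it acts as a forward primer.
Primer 2's reverse complement is TATTATAAC, matching the top strand at positions 185–193; it acts as a reverse primer.
The 3' ends face each other across positions 120–193, giving a 74 bp product.

Yes — a 74 bp product.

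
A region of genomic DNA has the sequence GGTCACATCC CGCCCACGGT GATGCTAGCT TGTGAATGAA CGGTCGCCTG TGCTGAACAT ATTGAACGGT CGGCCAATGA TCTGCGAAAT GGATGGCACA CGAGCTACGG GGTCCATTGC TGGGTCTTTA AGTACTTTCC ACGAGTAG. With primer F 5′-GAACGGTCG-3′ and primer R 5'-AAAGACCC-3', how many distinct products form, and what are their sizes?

The forward primer GAACGGTCG matches the top strand at positions 38–46, 64–72.
The reverse primer's reverse complement is GGGTCTTT, matching at positions 122–129.
Each forward site pairs with the reverse site to give a product ending at position 129: sizes 92, 66 bp.

Two products: 92 bp, 66 bp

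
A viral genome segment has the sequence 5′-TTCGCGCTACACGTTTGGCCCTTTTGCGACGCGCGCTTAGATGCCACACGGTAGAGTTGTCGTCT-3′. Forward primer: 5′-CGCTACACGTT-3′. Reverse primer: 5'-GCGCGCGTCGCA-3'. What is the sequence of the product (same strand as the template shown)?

The forward primer matches the template at positions 5–15.
Reverse complement of the reverse primer: TGCGACGCGCGC. This occurs on the top strand at positions 25–36.
The product is the template from position 5 through 36 (32 bp).

5'-CGCTACACGTTTGGCCCTTTTGCGACGCGCGC-3'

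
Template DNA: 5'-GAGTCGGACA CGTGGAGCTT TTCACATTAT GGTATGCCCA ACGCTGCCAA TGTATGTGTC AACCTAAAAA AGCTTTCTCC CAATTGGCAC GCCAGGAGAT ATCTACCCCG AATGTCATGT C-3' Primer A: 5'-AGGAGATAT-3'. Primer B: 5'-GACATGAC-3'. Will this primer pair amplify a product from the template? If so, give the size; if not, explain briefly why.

Primer A (AGGAGATAT) matches the top strand at positions 94–102; it acts as a forward primer.
Primer B's reverse complement is GTCATGTC, matching the top strand at positions 114–121; it acts as a reverse primer.
The 3' ends face each other across positions 94–121, giving a 28 bp product.

Yes — a 28 bp product.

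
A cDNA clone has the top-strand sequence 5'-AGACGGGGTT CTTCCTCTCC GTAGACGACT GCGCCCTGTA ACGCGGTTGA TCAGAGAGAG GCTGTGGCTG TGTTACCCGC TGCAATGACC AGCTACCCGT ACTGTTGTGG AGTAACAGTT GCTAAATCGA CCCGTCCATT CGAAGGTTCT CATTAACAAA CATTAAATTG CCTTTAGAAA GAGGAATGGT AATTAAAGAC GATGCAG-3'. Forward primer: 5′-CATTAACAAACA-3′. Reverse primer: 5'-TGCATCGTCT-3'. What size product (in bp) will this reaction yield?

Forward primer CATTAACAAACA is found on the top strand at positions 151–162.
The reverse primer's reverse complement is AGACGATGCA, which matches the template at positions 197–206.
The product runs from position 151 to position 206, so its length is 206 − 151 + 1 = 56 bp.

56 bp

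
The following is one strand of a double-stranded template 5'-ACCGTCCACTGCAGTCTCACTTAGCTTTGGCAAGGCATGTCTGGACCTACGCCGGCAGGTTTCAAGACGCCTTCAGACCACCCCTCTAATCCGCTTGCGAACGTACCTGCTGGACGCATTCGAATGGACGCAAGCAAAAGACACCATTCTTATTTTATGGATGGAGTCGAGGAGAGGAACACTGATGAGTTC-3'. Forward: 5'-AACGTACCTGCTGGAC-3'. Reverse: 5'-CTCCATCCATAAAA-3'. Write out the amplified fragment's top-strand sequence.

Forward primer AACGTACCTGCTGGAC is found on the top strand at positions 100–115.
Taking the reverse complement of CTCCATCCATAAAA gives TTTTATGGATGGAG, found at positions 153–166 on the template; the primer anneals here to the top strand with its 3' end pointing upstream.
The product is the template from position 100 through 166 (67 bp).

5'-AACGTACCTGCTGGACGCATTCGAATGGACGCAAGCAAAAGACACCATTCTTATTTTATGGATGGAG-3'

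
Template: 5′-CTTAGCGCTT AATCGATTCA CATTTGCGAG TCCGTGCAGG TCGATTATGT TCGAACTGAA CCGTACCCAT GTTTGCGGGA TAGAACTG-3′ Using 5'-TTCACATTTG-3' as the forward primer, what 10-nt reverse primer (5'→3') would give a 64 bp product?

The forward primer binds at positions 17–26, so a 64 bp product ends at position 17 + 64 − 1 = 80.
The reverse primer anneals to the top strand over positions 71–80, i.e. to GTTTGCGGGA.
Its sequence written 5'→3' is the reverse complement: TCCCGCAAAC.

5'-TCCCGCAAAC-3'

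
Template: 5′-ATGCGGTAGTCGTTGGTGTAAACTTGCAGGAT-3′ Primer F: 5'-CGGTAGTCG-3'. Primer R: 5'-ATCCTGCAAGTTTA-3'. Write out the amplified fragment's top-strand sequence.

Forward primer CGGTAGTCG is found on the top strand at positions 4–12.
Reverse complement of the reverse primer: TAAACTTGCAGGAT. This occurs on the top strand at positions 19–32.
The product is the template from position 4 through 32 (29 bp).

5'-CGGTAGTCGTTGGTGTAAACTTGCAGGAT-3'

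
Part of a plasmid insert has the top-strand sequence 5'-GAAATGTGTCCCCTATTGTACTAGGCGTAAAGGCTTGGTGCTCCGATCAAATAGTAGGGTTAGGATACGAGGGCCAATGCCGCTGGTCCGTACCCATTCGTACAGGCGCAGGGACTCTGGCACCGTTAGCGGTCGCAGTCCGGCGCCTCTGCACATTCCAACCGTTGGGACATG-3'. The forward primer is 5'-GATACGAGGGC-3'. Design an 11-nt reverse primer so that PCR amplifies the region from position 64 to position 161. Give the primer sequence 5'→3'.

The product's 3' end on the top strand is position 161.
The reverse primer anneals to the top strand over positions 151–161, i.e. to GCACATTCCAA.
Its sequence written 5'→3' is the reverse complement: TTGGAATGTGC.

5'-TTGGAATGTGC-3'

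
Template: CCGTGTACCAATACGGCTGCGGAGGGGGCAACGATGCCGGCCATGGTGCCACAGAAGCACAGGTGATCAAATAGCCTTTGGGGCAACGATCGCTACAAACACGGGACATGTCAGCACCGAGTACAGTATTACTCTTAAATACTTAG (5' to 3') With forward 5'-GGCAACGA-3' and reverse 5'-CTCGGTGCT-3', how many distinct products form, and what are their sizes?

Two products: 95 bp, 40 bp

The forward primer GGCAACGA matches the top strand at positions 27–34, 82–89.
The reverse primer's reverse complement is AGCACCGAG, matching at positions 113–121.
Each forward site pairs with the reverse site to give a product ending at position 121: sizes 95, 40 bp.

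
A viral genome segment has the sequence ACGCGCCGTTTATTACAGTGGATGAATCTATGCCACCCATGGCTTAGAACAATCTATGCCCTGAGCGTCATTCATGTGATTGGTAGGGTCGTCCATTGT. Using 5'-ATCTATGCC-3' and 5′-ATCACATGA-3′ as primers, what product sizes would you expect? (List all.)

55 bp, 29 bp

The forward primer ATCTATGCC matches the top strand at positions 26–34, 52–60.
The reverse primer's reverse complement is TCATGTGAT, matching at positions 72–80.
Each forward site pairs with the reverse site to give a product ending at position 80: sizes 55, 29 bp.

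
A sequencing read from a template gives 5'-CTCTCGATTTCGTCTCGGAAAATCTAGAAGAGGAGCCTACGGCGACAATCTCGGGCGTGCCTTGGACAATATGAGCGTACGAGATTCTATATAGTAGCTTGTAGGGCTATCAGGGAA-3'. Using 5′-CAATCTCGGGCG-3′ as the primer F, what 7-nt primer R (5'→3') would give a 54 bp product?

The forward primer binds at positions 46–57, so a 54 bp product ends at position 46 + 54 − 1 = 99.
The reverse primer anneals to the top strand over positions 93–99, i.e. to AGTAGCT.
Its sequence written 5'→3' is the reverse complement: AGCTACT.

5'-AGCTACT-3'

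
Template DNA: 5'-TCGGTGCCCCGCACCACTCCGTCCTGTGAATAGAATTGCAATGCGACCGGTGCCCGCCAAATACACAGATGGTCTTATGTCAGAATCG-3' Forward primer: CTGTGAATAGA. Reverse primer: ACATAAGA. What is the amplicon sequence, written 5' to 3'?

The forward primer matches the template at positions 24–34.
The reverse primer's reverse complement is TCTTATGT, which matches the template at positions 73–80.
The product is the template from position 24 through 80 (57 bp).

5'-CTGTGAATAGAATTGCAATGCGACCGGTGCCCGCCAAATACACAGATGGTCTTATGT-3'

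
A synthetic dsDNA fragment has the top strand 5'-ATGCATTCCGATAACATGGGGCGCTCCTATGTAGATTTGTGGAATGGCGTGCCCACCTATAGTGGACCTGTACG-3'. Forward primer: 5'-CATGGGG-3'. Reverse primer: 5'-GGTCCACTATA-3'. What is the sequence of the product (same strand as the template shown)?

5'-CATGGGGCGCTCCTATGTAGATTTGTGGAATGGCGTGCCCACCTATAGTGGACC-3'

Forward primer CATGGGG is found on the top strand at positions 15–21.
The reverse primer's reverse complement is TATAGTGGACC, which matches the template at positions 58–68.
The product is the template from position 15 through 68 (54 bp).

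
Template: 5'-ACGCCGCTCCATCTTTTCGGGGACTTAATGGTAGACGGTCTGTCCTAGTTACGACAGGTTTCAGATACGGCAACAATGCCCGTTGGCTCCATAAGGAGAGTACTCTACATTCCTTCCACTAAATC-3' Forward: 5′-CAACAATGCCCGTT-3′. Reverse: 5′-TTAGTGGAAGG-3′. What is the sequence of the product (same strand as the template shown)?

5'-CAACAATGCCCGTTGGCTCCATAAGGAGAGTACTCTACATTCCTTCCACTAA-3'

Forward primer CAACAATGCCCGTT is found on the top strand at positions 71–84.
Reverse complement of the reverse primer: CCTTCCACTAA. This occurs on the top strand at positions 112–122.
The product is the template from position 71 through 122 (52 bp).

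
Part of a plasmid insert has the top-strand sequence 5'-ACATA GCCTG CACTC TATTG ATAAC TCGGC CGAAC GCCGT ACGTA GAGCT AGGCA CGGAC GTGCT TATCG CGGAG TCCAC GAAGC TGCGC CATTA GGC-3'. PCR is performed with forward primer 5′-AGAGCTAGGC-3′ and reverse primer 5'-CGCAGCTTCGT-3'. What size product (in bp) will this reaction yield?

45 bp

The forward primer matches the template at positions 45–54.
Taking the reverse complement of CGCAGCTTCGT gives ACGAAGCTGCG, found at positions 79–89 on the template; the primer anneals here to the top strand with its 3' end pointing upstream.
Product length = (reverse-primer end) − (forward-primer start) + 1 = 89 − 45 + 1 = 45 bp.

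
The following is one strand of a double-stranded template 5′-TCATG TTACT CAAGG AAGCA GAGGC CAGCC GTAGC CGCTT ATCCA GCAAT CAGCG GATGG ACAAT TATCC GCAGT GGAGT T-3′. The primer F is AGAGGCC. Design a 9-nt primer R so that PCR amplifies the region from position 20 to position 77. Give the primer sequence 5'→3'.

5'-CCACTGCGG-3'

The product's 3' end on the top strand is position 77.
The reverse primer anneals to the top strand over positions 69–77, i.e. to CCGCAGTGG.
Its sequence written 5'→3' is the reverse complement: CCACTGCGG.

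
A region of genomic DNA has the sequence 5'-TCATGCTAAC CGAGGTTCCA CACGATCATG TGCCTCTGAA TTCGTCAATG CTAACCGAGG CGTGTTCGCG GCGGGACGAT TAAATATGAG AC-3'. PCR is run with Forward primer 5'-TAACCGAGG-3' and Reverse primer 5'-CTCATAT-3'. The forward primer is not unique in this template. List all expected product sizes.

The forward primer TAACCGAGG matches the top strand at positions 7–15, 52–60.
The reverse primer's reverse complement is ATATGAG, matching at positions 84–90.
Each forward site pairs with the reverse site to give a product ending at position 90: sizes 84, 39 bp.

84 bp, 39 bp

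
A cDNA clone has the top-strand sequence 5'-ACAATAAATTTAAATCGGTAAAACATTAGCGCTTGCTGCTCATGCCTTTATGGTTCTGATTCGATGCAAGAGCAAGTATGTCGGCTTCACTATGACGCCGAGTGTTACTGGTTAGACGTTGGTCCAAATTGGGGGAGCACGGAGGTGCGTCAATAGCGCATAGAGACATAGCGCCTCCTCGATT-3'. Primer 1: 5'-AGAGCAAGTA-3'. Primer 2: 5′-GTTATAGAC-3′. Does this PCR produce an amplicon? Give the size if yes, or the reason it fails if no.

No product — primer 2 has no binding site in the template.

Primer 2 (GTTATAGAC) does not match the top strand, and its reverse complement GTCTATAAC does not match either.
With no annealing site for primer 2, no amplification occurs.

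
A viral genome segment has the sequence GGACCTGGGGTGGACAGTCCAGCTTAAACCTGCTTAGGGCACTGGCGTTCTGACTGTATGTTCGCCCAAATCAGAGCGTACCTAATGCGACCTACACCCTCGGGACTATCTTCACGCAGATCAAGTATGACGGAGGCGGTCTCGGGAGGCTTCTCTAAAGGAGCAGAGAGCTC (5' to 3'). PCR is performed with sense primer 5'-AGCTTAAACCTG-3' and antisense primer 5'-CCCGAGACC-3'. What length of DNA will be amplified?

126 bp

Scanning the template, AGCTTAAACCTG occurs at positions 21–32; this primer anneals to the bottom strand there with its 3' end pointing downstream.
The reverse primer's reverse complement is GGTCTCGGG, which matches the template at positions 138–146.
Product length = (reverse-primer end) − (forward-primer start) + 1 = 146 − 21 + 1 = 126 bp.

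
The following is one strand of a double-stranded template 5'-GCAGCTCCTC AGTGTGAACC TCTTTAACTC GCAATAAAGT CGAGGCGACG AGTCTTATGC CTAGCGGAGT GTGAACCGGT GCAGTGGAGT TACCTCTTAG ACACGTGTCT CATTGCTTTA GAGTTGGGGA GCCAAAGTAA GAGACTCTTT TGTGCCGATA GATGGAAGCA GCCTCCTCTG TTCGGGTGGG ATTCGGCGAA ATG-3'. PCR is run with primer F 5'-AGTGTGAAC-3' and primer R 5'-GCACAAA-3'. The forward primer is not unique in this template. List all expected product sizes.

The forward primer AGTGTGAAC matches the top strand at positions 11–19, 68–76.
The reverse primer's reverse complement is TTTGTGC, matching at positions 149–155.
Each forward site pairs with the reverse site to give a product ending at position 155: sizes 145, 88 bp.

145 bp, 88 bp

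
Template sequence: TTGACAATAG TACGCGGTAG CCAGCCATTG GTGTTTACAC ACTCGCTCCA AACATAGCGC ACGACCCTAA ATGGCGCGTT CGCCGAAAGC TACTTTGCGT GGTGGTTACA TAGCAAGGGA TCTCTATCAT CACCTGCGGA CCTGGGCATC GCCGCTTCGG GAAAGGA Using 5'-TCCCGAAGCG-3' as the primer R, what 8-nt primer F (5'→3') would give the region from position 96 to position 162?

The reverse primer's reverse complement CGCTTCGGGA matches the template at positions 153–162; the product starts at position 96.
The forward primer is identical to the top strand over positions 96–103: TGCGTGGT.

5'-TGCGTGGT-3'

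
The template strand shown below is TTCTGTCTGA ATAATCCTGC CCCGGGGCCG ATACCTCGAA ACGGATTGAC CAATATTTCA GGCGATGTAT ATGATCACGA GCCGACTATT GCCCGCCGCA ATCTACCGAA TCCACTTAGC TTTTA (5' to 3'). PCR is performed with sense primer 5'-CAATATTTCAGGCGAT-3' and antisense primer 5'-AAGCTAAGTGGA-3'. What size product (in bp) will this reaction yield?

72 bp

Forward primer CAATATTTCAGGCGAT is found on the top strand at positions 51–66.
Taking the reverse complement of AAGCTAAGTGGA gives TCCACTTAGCTT, found at positions 111–122 on the template; the primer anneals here to the top strand with its 3' end pointing upstream.
Amplicon spans positions 51–122: 72 bp.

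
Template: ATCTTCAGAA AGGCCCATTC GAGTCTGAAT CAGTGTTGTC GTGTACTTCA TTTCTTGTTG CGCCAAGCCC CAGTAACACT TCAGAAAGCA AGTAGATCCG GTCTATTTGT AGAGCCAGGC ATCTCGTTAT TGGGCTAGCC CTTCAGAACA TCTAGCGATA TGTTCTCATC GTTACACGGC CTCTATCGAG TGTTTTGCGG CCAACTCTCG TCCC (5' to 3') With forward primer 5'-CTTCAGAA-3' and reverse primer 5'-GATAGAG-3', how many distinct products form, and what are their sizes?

The forward primer CTTCAGAA matches the top strand at positions 3–10, 79–86, 141–148.
The reverse primer's reverse complement is CTCTATC, matching at positions 181–187.
Each forward site pairs with the reverse site to give a product ending at position 187: sizes 185, 109, 47 bp.

Three products: 185 bp, 109 bp, 47 bp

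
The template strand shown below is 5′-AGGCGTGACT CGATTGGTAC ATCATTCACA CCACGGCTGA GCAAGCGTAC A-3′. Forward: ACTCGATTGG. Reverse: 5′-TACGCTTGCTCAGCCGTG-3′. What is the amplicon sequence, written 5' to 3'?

The forward primer matches the template at positions 8–17.
Taking the reverse complement of TACGCTTGCTCAGCCGTG gives CACGGCTGAGCAAGCGTA, found at positions 32–49 on the template; the primer anneals here to the top strand with its 3' end pointing upstream.
The product is the template from position 8 through 49 (42 bp).

5'-ACTCGATTGGTACATCATTCACACCACGGCTGAGCAAGCGTA-3'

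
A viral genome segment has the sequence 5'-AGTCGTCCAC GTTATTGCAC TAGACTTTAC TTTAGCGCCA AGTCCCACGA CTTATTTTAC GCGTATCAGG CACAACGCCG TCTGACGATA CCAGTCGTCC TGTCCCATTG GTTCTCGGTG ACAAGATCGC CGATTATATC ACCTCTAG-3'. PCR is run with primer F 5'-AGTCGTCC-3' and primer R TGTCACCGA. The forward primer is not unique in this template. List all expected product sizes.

The forward primer AGTCGTCC matches the top strand at positions 1–8, 93–100.
The reverse primer's reverse complement is TCGGTGACA, matching at positions 115–123.
Each forward site pairs with the reverse site to give a product ending at position 123: sizes 123, 31 bp.

123 bp, 31 bp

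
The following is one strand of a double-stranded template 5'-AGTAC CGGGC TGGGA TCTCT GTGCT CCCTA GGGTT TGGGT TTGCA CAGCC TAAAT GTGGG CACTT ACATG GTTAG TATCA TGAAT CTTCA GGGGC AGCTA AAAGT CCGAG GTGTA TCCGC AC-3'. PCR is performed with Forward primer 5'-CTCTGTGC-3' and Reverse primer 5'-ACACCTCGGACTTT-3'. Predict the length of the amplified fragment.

Forward primer CTCTGTGC is found on the top strand at positions 17–24.
Reverse complement of the reverse primer: AAAGTCCGAGGTGT. This occurs on the top strand at positions 101–114.
Amplicon spans positions 17–114: 98 bp.

98 bp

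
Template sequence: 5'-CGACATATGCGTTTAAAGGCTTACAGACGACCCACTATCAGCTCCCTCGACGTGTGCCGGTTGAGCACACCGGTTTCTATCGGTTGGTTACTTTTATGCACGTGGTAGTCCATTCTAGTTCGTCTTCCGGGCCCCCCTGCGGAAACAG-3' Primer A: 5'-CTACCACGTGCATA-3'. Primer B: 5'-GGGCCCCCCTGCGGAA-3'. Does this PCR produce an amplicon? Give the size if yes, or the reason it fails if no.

Primer A (CTACCACGTGCATA) has reverse complement TATGCACGTGGTAG, which matches the top strand at positions 95–108; primer A anneals to the top strand there with its 3' end pointing upstream toward position 95.
Primer B (GGGCCCCCCTGCGGAA) matches the top strand directly at positions 129–144; it anneals to the bottom strand with its 3' end pointing downstream toward position 144.
The 3' ends diverge (primer A extends toward position 1, primer B toward position 148), so the primers never converge on a shared product.

No product — the primers' 3' ends point away from each other.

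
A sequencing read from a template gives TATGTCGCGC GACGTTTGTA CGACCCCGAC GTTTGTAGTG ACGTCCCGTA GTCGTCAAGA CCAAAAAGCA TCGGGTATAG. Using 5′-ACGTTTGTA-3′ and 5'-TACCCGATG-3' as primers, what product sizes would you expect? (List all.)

The forward primer ACGTTTGTA matches the top strand at positions 12–20, 29–37.
The reverse primer's reverse complement is CATCGGGTA, matching at positions 69–77.
Each forward site pairs with the reverse site to give a product ending at position 77: sizes 66, 49 bp.

66 bp, 49 bp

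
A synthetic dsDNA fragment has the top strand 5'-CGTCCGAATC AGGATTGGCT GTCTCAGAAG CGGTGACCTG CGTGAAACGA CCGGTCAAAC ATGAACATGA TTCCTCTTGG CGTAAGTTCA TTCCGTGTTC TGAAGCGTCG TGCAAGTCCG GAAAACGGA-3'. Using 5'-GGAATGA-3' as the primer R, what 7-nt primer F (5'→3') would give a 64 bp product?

5'-CGGTGAC-3'

The reverse primer's reverse complement TCATTCC matches the template at positions 88–94, so the product ends at position 94.
A 64 bp product then starts at position 94 − 64 + 1 = 31.
The forward primer is identical to the top strand there: CGGTGAC.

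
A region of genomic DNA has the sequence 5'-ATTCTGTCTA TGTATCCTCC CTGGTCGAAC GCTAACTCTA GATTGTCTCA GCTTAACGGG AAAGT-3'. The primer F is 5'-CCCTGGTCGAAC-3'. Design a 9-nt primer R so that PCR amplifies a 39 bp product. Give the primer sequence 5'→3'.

The forward primer binds at positions 19–30, so a 39 bp product ends at position 19 + 39 − 1 = 57.
The reverse primer anneals to the top strand over positions 49–57, i.e. to CAGCTTAAC.
Its sequence written 5'→3' is the reverse complement: GTTAAGCTG.

5'-GTTAAGCTG-3'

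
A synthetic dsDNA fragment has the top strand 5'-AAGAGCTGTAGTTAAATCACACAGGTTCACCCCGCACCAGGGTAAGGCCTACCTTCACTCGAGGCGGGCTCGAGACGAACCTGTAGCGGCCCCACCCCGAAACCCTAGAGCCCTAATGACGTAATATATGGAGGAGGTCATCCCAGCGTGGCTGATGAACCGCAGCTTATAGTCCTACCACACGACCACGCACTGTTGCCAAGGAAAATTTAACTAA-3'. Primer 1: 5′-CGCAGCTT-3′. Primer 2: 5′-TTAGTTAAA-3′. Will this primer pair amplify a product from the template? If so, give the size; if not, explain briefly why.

Primer 1 (CGCAGCTT) matches the top strand at positions 161–168; it acts as a forward primer.
Primer 2's reverse complement is TTTAACTAA, matching the top strand at positions 209–217; it acts as a reverse primer.
The 3' ends face each other across positions 161–217, giving a 57 bp product.

Yes — a 57 bp product.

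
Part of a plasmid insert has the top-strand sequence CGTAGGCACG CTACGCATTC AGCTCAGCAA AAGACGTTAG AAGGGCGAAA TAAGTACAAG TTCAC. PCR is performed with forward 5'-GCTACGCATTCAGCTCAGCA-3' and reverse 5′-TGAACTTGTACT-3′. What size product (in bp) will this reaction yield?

The forward primer matches the template at positions 10–29.
Reverse complement of the reverse primer: AGTACAAGTTCA. This occurs on the top strand at positions 53–64.
Amplicon spans positions 10–64: 55 bp.

55 bp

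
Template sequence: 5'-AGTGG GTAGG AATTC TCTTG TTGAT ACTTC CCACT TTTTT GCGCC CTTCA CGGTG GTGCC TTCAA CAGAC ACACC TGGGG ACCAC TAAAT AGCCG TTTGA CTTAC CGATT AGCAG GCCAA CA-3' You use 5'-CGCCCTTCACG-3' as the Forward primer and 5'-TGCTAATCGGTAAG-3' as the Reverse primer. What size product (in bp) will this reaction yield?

73 bp

Forward primer CGCCCTTCACG is found on the top strand at positions 42–52.
The reverse primer's reverse complement is CTTACCGATTAGCA, which matches the template at positions 101–114.
Amplicon spans positions 42–114: 73 bp.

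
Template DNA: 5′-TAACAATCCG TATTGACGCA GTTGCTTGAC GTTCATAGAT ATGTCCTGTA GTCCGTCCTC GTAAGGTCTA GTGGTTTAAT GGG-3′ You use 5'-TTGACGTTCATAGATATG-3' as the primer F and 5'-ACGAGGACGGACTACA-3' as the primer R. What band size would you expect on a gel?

Forward primer TTGACGTTCATAGATATG is found on the top strand at positions 26–43.
Reverse complement of the reverse primer: TGTAGTCCGTCCTCGT. This occurs on the top strand at positions 47–62.
The product runs from position 26 to position 62, so its length is 62 − 26 + 1 = 37 bp.

37 bp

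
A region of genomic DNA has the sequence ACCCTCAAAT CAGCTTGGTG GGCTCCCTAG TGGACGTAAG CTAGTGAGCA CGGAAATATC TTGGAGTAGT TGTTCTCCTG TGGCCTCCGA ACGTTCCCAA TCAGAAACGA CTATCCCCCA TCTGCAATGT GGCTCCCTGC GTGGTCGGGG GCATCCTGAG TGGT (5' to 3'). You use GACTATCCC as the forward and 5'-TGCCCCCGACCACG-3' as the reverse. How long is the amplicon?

The forward primer matches the template at positions 109–117.
The reverse primer's reverse complement is CGTGGTCGGGGGCA, which matches the template at positions 140–153.
Product length = (reverse-primer end) − (forward-primer start) + 1 = 153 − 109 + 1 = 45 bp.

45 bp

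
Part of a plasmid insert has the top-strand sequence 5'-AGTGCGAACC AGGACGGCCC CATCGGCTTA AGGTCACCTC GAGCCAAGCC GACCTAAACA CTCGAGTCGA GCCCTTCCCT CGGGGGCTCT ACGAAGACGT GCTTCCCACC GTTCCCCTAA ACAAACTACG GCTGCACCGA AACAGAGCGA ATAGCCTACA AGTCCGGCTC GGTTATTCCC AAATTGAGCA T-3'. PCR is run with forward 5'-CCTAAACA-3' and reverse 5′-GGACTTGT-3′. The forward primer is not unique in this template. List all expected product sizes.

113 bp, 50 bp

The forward primer CCTAAACA matches the top strand at positions 53–60, 116–123.
The reverse primer's reverse complement is ACAAGTCC, matching at positions 158–165.
Each forward site pairs with the reverse site to give a product ending at position 165: sizes 113, 50 bp.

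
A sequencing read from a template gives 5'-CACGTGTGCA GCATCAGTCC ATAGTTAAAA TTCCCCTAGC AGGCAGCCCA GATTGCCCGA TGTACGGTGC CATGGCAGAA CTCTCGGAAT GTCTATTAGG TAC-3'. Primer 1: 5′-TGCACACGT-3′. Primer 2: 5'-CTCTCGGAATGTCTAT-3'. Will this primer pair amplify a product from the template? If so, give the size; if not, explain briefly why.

Primer 1 (TGCACACGT) has reverse complement ACGTGTGCA, which matches the top strand at positions 2–10; primer 1 anneals to the top strand there with its 3' end pointing upstream toward position 2.
Primer 2 (CTCTCGGAATGTCTAT) matches the top strand directly at positions 81–96; it anneals to the bottom strand with its 3' end pointing downstream toward position 96.
The 3' ends diverge (primer 1 extends toward position 1, primer 2 toward position 103), so the primers never converge on a shared product.

No product — the primers' 3' ends point away from each other.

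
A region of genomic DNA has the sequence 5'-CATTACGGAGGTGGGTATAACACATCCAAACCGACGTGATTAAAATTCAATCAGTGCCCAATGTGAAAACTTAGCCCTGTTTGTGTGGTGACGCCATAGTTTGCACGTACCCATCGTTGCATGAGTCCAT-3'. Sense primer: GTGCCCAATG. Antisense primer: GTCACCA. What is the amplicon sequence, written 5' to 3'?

Scanning the template, GTGCCCAATG occurs at positions 54–63; this primer anneals to the bottom strand there with its 3' end pointing downstream.
The reverse primer's reverse complement is TGGTGAC, which matches the template at positions 86–92.
The product is the template from position 54 through 92 (39 bp).

5'-GTGCCCAATGTGAAAACTTAGCCCTGTTTGTGTGGTGAC-3'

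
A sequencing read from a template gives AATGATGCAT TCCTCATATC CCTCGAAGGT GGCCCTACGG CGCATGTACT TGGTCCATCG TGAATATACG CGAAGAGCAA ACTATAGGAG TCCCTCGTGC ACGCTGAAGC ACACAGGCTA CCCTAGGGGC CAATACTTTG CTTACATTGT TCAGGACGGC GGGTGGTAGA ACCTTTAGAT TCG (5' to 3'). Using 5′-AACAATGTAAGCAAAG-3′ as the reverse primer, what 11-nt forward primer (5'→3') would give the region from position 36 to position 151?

The reverse primer's reverse complement CTTTGCTTACATTGTT matches the template at positions 136–151; the product starts at position 36.
The forward primer is identical to the top strand over positions 36–46: TACGGCGCATG.

5'-TACGGCGCATG-3'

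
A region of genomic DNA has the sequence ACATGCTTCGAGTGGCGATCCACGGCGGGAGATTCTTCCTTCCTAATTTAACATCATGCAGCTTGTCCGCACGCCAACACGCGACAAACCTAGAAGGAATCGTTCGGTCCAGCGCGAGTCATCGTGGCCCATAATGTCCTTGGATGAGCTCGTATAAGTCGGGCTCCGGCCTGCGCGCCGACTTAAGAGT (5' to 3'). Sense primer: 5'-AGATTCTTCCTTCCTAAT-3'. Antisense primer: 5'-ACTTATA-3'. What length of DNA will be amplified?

The forward primer matches the template at positions 30–47.
The reverse primer's reverse complement is TATAAGT, which matches the template at positions 153–159.
The product runs from position 30 to position 159, so its length is 159 − 30 + 1 = 130 bp.

130 bp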